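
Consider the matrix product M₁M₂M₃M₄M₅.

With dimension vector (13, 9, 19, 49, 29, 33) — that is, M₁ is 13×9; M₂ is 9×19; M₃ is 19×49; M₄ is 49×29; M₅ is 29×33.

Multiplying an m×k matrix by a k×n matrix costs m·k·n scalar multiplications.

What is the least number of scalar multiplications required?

Adjacent pairs: M₁M₂ = 13·9·19 = 2223; M₂M₃ = 9·19·49 = 8379; M₃M₄ = 19·49·29 = 26999; M₄M₅ = 49·29·33 = 46893.
Length 3: M₁..M₃: k=1: 0+8379+13·9·49=14112; k=2: 2223+0+13·19·49=14326 → min 14112 | M₂..M₄: k=2: 0+26999+9·19·29=31958; k=3: 8379+0+9·49·29=21168 → min 21168 | M₃..M₅: k=3: 0+46893+19·49·33=77616; k=4: 26999+0+19·29·33=45182 → min 45182.
Length 4: M₁..M₄: k=1: 0+21168+13·9·29=24561; k=2: 2223+26999+13·19·29=36385; k=3: 14112+0+13·49·29=32585 → min 24561 | M₂..M₅: k=2: 0+45182+9·19·33=50825; k=3: 8379+46893+9·49·33=69825; k=4: 21168+0+9·29·33=29781 → min 29781.
Length 5: M₁..M₅: k=1: 0+29781+13·9·33=33642; k=2: 2223+45182+13·19·33=55556; k=3: 14112+46893+13·49·33=82026; k=4: 24561+0+13·29·33=37002 → min 33642.
Optimal order: (M₁(((M₂M₃)M₄)M₅)) with cost 33642.

33642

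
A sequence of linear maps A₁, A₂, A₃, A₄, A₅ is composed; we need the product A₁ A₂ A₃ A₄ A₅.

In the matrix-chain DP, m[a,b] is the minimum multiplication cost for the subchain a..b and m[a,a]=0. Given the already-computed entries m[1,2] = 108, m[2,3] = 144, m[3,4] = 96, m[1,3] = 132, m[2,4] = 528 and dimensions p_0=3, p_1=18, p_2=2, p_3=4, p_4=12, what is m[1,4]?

276

m[1,4] = min over k∈[1,3] of m[1,k]+m[k+1,4]+p_{0}·p_k·p_{4}.
k=1: 0 + 528 + 3·18·12 = 1176; k=2: 108 + 96 + 3·2·12 = 276; k=3: 132 + 0 + 3·4·12 = 276.
Minimum: 276 at k=2.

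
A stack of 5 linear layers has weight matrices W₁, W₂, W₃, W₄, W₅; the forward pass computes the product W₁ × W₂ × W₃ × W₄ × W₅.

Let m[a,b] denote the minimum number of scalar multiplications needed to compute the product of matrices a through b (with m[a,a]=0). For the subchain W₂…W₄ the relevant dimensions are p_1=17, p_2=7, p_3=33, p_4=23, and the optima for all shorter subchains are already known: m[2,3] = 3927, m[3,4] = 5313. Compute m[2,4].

m[2,4] = min over k∈[2,3] of m[2,k]+m[k+1,4]+p_{1}·p_k·p_{4}.
k=2: 0 + 5313 + 17·7·23 = 8050; k=3: 3927 + 0 + 17·33·23 = 16830.
Minimum: 8050 at k=2.

8050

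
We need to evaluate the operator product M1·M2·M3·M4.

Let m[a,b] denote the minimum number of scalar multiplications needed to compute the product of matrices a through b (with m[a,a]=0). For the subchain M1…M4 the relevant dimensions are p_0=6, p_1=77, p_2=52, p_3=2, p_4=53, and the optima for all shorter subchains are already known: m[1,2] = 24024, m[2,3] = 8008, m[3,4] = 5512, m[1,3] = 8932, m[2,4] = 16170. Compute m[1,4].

9568

m[1,4] = min over k∈[1,3] of m[1,k]+m[k+1,4]+p_{0}·p_k·p_{4}.
k=1: 0 + 16170 + 6·77·53 = 40656; k=2: 24024 + 5512 + 6·52·53 = 46072; k=3: 8932 + 0 + 6·2·53 = 9568.
Minimum: 9568 at k=3.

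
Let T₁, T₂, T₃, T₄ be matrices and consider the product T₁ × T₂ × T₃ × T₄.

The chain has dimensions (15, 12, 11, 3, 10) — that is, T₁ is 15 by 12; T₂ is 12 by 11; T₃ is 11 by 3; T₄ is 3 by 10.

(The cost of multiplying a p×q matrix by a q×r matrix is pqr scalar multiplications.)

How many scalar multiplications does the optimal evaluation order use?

1386

Adjacent pairs: T₁T₂ = 15·12·11 = 1980; T₂T₃ = 12·11·3 = 396; T₃T₄ = 11·3·10 = 330.
Length 3: T₁..T₃: k=1: 0+396+15·12·3=936; k=2: 1980+0+15·11·3=2475 → min 936 | T₂..T₄: k=2: 0+330+12·11·10=1650; k=3: 396+0+12·3·10=756 → min 756.
Length 4: T₁..T₄: k=1: 0+756+15·12·10=2556; k=2: 1980+330+15·11·10=3960; k=3: 936+0+15·3·10=1386 → min 1386.
Optimal order: ((T₁ × (T₂ × T₃)) × T₄) with cost 1386.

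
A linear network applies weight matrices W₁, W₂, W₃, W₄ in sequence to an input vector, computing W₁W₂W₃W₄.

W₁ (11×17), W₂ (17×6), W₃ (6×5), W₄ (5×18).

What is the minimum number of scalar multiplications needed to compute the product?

2435

Adjacent pairs: W₁W₂ = 11·17·6 = 1122; W₂W₃ = 17·6·5 = 510; W₃W₄ = 6·5·18 = 540.
Length 3: W₁..W₃: k=1: 0+510+11·17·5=1445; k=2: 1122+0+11·6·5=1452 → min 1445 | W₂..W₄: k=2: 0+540+17·6·18=2376; k=3: 510+0+17·5·18=2040 → min 2040.
Length 4: W₁..W₄: k=1: 0+2040+11·17·18=5406; k=2: 1122+540+11·6·18=2850; k=3: 1445+0+11·5·18=2435 → min 2435.
Optimal order: ((W₁(W₂W₃))W₄) with cost 2435.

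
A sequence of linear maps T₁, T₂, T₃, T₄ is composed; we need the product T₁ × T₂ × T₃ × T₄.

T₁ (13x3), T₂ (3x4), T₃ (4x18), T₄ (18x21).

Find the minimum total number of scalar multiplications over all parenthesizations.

2169

Adjacent pairs: T₁T₂ = 13·3·4 = 156; T₂T₃ = 3·4·18 = 216; T₃T₄ = 4·18·21 = 1512.
Length 3: T₁..T₃: k=1: 0+216+13·3·18=918; k=2: 156+0+13·4·18=1092 → min 918 | T₂..T₄: k=2: 0+1512+3·4·21=1764; k=3: 216+0+3·18·21=1350 → min 1350.
Length 4: T₁..T₄: k=1: 0+1350+13·3·21=2169; k=2: 156+1512+13·4·21=2760; k=3: 918+0+13·18·21=5832 → min 2169.
Optimal order: (T₁ × ((T₂ × T₃) × T₄)) with cost 2169.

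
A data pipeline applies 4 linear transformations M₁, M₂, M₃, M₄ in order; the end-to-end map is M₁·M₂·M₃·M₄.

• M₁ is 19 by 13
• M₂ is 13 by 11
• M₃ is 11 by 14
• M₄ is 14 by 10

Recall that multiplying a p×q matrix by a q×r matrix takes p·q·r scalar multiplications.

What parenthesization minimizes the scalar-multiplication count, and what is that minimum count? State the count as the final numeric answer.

5440

Adjacent pairs: M₁M₂ = 19·13·11 = 2717; M₂M₃ = 13·11·14 = 2002; M₃M₄ = 11·14·10 = 1540.
Length 3: M₁..M₃: k=1: 0+2002+19·13·14=5460; k=2: 2717+0+19·11·14=5643 → min 5460 | M₂..M₄: k=2: 0+1540+13·11·10=2970; k=3: 2002+0+13·14·10=3822 → min 2970.
Length 4: M₁..M₄: k=1: 0+2970+19·13·10=5440; k=2: 2717+1540+19·11·10=6347; k=3: 5460+0+19·14·10=8120 → min 5440.
Optimal parenthesization: (M₁·(M₂·(M₃·M₄))) with cost 5440.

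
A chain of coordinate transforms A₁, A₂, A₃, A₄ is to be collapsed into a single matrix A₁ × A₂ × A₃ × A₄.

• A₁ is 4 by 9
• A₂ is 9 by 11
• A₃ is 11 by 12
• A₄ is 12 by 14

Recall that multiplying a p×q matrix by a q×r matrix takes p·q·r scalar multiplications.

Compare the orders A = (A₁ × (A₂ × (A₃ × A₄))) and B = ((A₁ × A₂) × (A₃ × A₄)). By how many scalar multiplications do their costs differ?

878

Order A = (A₁ × (A₂ × (A₃ × A₄))): (A₃ × A₄): 11×12 by 12×14 → 11×14, cost 11·12·14 = 1848; (A₂ × (A₃ × A₄)): 9×11 by 11×14 → 9×14, cost 9·11·14 = 1386; cumulative 3234; (A₁ × (A₂ × (A₃ × A₄))): 4×9 by 9×14 → 4×14, cost 4·9·14 = 504; cumulative 3738. Total 3738.
Order B = ((A₁ × A₂) × (A₃ × A₄)): (A₁ × A₂): 4×9 by 9×11 → 4×11, cost 4·9·11 = 396; (A₃ × A₄): 11×12 by 12×14 → 11×14, cost 11·12·14 = 1848; ((A₁ × A₂) × (A₃ × A₄)): 4×11 by 11×14 → 4×14, cost 4·11·14 = 616; cumulative 2860. Total 2860.
Difference: |3738 − 2860| = 878.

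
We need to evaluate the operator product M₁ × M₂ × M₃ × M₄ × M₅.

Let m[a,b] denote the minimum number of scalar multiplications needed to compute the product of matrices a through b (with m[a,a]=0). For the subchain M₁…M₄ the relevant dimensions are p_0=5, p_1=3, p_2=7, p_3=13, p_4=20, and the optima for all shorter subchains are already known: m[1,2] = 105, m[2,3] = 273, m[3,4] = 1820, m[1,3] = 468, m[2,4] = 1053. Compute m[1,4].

1353

m[1,4] = min over k∈[1,3] of m[1,k]+m[k+1,4]+p_{0}·p_k·p_{4}.
k=1: 0 + 1053 + 5·3·20 = 1353; k=2: 105 + 1820 + 5·7·20 = 2625; k=3: 468 + 0 + 5·13·20 = 1768.
Minimum: 1353 at k=1.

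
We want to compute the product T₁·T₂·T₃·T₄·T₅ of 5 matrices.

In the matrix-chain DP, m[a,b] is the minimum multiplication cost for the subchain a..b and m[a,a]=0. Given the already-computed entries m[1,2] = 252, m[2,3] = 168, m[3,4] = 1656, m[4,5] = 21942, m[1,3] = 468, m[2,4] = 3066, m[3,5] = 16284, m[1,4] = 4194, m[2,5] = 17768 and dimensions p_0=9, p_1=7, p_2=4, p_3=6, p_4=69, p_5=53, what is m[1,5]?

m[1,5] = min over k∈[1,4] of m[1,k]+m[k+1,5]+p_{0}·p_k·p_{5}.
k=1: 0 + 17768 + 9·7·53 = 21107; k=2: 252 + 16284 + 9·4·53 = 18444; k=3: 468 + 21942 + 9·6·53 = 25272; k=4: 4194 + 0 + 9·69·53 = 37107.
Minimum: 18444 at k=2.

18444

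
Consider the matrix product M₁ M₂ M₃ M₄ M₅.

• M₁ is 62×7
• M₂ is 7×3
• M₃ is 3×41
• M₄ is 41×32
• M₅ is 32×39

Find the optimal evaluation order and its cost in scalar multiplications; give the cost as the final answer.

16236

Adjacent pairs: M₁M₂ = 62·7·3 = 1302; M₂M₃ = 7·3·41 = 861; M₃M₄ = 3·41·32 = 3936; M₄M₅ = 41·32·39 = 51168.
Length 3: M₁..M₃: k=1: 0+861+62·7·41=18655; k=2: 1302+0+62·3·41=8928 → min 8928 | M₂..M₄: k=2: 0+3936+7·3·32=4608; k=3: 861+0+7·41·32=10045 → min 4608 | M₃..M₅: k=3: 0+51168+3·41·39=55965; k=4: 3936+0+3·32·39=7680 → min 7680.
Length 4: M₁..M₄: k=1: 0+4608+62·7·32=18496; k=2: 1302+3936+62·3·32=11190; k=3: 8928+0+62·41·32=90272 → min 11190 | M₂..M₅: k=2: 0+7680+7·3·39=8499; k=3: 861+51168+7·41·39=63222; k=4: 4608+0+7·32·39=13344 → min 8499.
Length 5: M₁..M₅: k=1: 0+8499+62·7·39=25425; k=2: 1302+7680+62·3·39=16236; k=3: 8928+51168+62·41·39=159234; k=4: 11190+0+62·32·39=88566 → min 16236.
Optimal parenthesization: ((M₁ M₂) ((M₃ M₄) M₅)) with cost 16236.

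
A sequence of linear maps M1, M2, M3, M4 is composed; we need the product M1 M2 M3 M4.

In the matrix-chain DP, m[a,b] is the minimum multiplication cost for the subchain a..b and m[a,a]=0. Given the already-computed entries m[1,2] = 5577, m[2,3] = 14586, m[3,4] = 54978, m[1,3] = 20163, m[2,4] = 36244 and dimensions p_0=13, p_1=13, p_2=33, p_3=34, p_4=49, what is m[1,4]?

m[1,4] = min over k∈[1,3] of m[1,k]+m[k+1,4]+p_{0}·p_k·p_{4}.
k=1: 0 + 36244 + 13·13·49 = 44525; k=2: 5577 + 54978 + 13·33·49 = 81576; k=3: 20163 + 0 + 13·34·49 = 41821.
Minimum: 41821 at k=3.

41821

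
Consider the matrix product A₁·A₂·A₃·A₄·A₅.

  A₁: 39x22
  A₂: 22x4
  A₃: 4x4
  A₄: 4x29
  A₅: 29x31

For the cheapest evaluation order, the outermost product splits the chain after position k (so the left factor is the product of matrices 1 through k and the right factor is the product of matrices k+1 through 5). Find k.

Adjacent pairs: A₁A₂ = 39·22·4 = 3432; A₂A₃ = 22·4·4 = 352; A₃A₄ = 4·4·29 = 464; A₄A₅ = 4·29·31 = 3596.
Length 3: A₁..A₃: k=1: 0+352+39·22·4=3784; k=2: 3432+0+39·4·4=4056 → min 3784 | A₂..A₄: k=2: 0+464+22·4·29=3016; k=3: 352+0+22·4·29=2904 → min 2904 | A₃..A₅: k=3: 0+3596+4·4·31=4092; k=4: 464+0+4·29·31=4060 → min 4060.
Length 4: A₁..A₄: k=1: 0+2904+39·22·29=27786; k=2: 3432+464+39·4·29=8420; k=3: 3784+0+39·4·29=8308 → min 8308 | A₂..A₅: k=2: 0+4060+22·4·31=6788; k=3: 352+3596+22·4·31=6676; k=4: 2904+0+22·29·31=22682 → min 6676.
Top-level splits: k=1: (A₁..A₁)·(A₂..A₅) → 0+6676+39·22·31 = 33274; k=2: (A₁..A₂)·(A₃..A₅) → 3432+4060+39·4·31 = 12328; k=3: (A₁..A₃)·(A₄..A₅) → 3784+3596+39·4·31 = 12216; k=4: (A₁..A₄)·(A₅..A₅) → 8308+0+39·29·31 = 43369.
Best split is after A₃, i.e. k = 3.

3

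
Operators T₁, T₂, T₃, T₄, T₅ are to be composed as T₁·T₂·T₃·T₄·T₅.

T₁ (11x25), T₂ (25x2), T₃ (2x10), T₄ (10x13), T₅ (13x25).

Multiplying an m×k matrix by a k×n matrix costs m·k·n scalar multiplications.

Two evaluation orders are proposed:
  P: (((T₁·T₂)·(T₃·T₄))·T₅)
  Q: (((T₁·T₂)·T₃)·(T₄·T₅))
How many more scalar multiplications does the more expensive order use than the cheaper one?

2099

Order P = (((T₁·T₂)·(T₃·T₄))·T₅): (T₁·T₂): 11×25 by 25×2 → 11×2, cost 11·25·2 = 550; (T₃·T₄): 2×10 by 10×13 → 2×13, cost 2·10·13 = 260; ((T₁·T₂)·(T₃·T₄)): 11×2 by 2×13 → 11×13, cost 11·2·13 = 286; cumulative 1096; (((T₁·T₂)·(T₃·T₄))·T₅): 11×13 by 13×25 → 11×25, cost 11·13·25 = 3575; cumulative 4671. Total 4671.
Order Q = (((T₁·T₂)·T₃)·(T₄·T₅)): (T₁·T₂): 11×25 by 25×2 → 11×2, cost 11·25·2 = 550; ((T₁·T₂)·T₃): 11×2 by 2×10 → 11×10, cost 11·2·10 = 220; cumulative 770; (T₄·T₅): 10×13 by 13×25 → 10×25, cost 10·13·25 = 3250; (((T₁·T₂)·T₃)·(T₄·T₅)): 11×10 by 10×25 → 11×25, cost 11·10·25 = 2750; cumulative 6770. Total 6770.
Difference: |4671 − 6770| = 2099.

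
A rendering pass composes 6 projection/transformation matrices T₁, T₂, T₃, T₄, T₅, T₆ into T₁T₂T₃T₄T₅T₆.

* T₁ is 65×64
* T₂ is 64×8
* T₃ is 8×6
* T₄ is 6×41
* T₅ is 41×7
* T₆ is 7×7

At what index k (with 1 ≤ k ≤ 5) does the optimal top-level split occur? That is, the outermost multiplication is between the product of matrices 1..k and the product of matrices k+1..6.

Adjacent pairs: T₁T₂ = 65·64·8 = 33280; T₂T₃ = 64·8·6 = 3072; T₃T₄ = 8·6·41 = 1968; T₄T₅ = 6·41·7 = 1722; T₅T₆ = 41·7·7 = 2009.
Length 3: T₁..T₃: k=1: 0+3072+65·64·6=28032; k=2: 33280+0+65·8·6=36400 → min 28032 | T₂..T₄: k=2: 0+1968+64·8·41=22960; k=3: 3072+0+64·6·41=18816 → min 18816 | T₃..T₅: k=3: 0+1722+8·6·7=2058; k=4: 1968+0+8·41·7=4264 → min 2058 | T₄..T₆: k=4: 0+2009+6·41·7=3731; k=5: 1722+0+6·7·7=2016 → min 2016.
Length 4: T₁..T₄: k=1: 0+18816+65·64·41=189376; k=2: 33280+1968+65·8·41=56568; k=3: 28032+0+65·6·41=44022 → min 44022 | T₂..T₅: k=2: 0+2058+64·8·7=5642; k=3: 3072+1722+64·6·7=7482; k=4: 18816+0+64·41·7=37184 → min 5642 | T₃..T₆: k=3: 0+2016+8·6·7=2352; k=4: 1968+2009+8·41·7=6273; k=5: 2058+0+8·7·7=2450 → min 2352.
Length 5: T₁..T₅: k=1: 0+5642+65·64·7=34762; k=2: 33280+2058+65·8·7=38978; k=3: 28032+1722+65·6·7=32484; k=4: 44022+0+65·41·7=62677 → min 32484 | T₂..T₆: k=2: 0+2352+64·8·7=5936; k=3: 3072+2016+64·6·7=7776; k=4: 18816+2009+64·41·7=39193; k=5: 5642+0+64·7·7=8778 → min 5936.
Top-level splits: k=1: (T₁..T₁)·(T₂..T₆) → 0+5936+65·64·7 = 35056; k=2: (T₁..T₂)·(T₃..T₆) → 33280+2352+65·8·7 = 39272; k=3: (T₁..T₃)·(T₄..T₆) → 28032+2016+65·6·7 = 32778; k=4: (T₁..T₄)·(T₅..T₆) → 44022+2009+65·41·7 = 64686; k=5: (T₁..T₅)·(T₆..T₆) → 32484+0+65·7·7 = 35669.
Best split is after T₃, i.e. k = 3.

3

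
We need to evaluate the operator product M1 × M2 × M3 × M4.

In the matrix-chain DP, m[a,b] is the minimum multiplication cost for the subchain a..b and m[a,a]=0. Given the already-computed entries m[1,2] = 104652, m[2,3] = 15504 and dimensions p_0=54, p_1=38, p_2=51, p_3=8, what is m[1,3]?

31920

m[1,3] = min over k∈[1,2] of m[1,k]+m[k+1,3]+p_{0}·p_k·p_{3}.
k=1: 0 + 15504 + 54·38·8 = 31920; k=2: 104652 + 0 + 54·51·8 = 126684.
Minimum: 31920 at k=1.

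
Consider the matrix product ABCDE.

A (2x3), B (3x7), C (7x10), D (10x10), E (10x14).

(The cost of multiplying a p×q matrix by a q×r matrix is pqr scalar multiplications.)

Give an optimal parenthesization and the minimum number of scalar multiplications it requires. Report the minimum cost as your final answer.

Adjacent pairs: AB = 2·3·7 = 42; BC = 3·7·10 = 210; CD = 7·10·10 = 700; DE = 10·10·14 = 1400.
Length 3: A..C: k=1: 0+210+2·3·10=270; k=2: 42+0+2·7·10=182 → min 182 | B..D: k=2: 0+700+3·7·10=910; k=3: 210+0+3·10·10=510 → min 510 | C..E: k=3: 0+1400+7·10·14=2380; k=4: 700+0+7·10·14=1680 → min 1680.
Length 4: A..D: k=1: 0+510+2·3·10=570; k=2: 42+700+2·7·10=882; k=3: 182+0+2·10·10=382 → min 382 | B..E: k=2: 0+1680+3·7·14=1974; k=3: 210+1400+3·10·14=2030; k=4: 510+0+3·10·14=930 → min 930.
Length 5: A..E: k=1: 0+930+2·3·14=1014; k=2: 42+1680+2·7·14=1918; k=3: 182+1400+2·10·14=1862; k=4: 382+0+2·10·14=662 → min 662.
Optimal parenthesization: ((((AB)C)D)E) with cost 662.

662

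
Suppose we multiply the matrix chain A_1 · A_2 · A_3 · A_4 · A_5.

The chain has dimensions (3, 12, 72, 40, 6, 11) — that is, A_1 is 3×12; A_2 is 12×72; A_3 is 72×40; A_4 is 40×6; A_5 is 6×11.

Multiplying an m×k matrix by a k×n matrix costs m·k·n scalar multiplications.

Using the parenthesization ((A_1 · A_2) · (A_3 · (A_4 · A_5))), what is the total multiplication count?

(A_1 · A_2): 3×12 by 12×72 → 3×72, cost 3·12·72 = 2592
(A_4 · A_5): 40×6 by 6×11 → 40×11, cost 40·6·11 = 2640
(A_3 · (A_4 · A_5)): 72×40 by 40×11 → 72×11, cost 72·40·11 = 31680; cumulative 34320
((A_1 · A_2) · (A_3 · (A_4 · A_5))): 3×72 by 72×11 → 3×11, cost 3·72·11 = 2376; cumulative 39288
Total: 39288 scalar multiplications.

39288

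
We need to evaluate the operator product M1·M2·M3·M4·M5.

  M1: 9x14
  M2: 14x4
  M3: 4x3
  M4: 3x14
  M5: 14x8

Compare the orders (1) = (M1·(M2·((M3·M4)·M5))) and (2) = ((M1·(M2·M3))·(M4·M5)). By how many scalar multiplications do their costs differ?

Order (1) = (M1·(M2·((M3·M4)·M5))): (M3·M4): 4×3 by 3×14 → 4×14, cost 4·3·14 = 168; ((M3·M4)·M5): 4×14 by 14×8 → 4×8, cost 4·14·8 = 448; cumulative 616; (M2·((M3·M4)·M5)): 14×4 by 4×8 → 14×8, cost 14·4·8 = 448; cumulative 1064; (M1·(M2·((M3·M4)·M5))): 9×14 by 14×8 → 9×8, cost 9·14·8 = 1008; cumulative 2072. Total 2072.
Order (2) = ((M1·(M2·M3))·(M4·M5)): (M2·M3): 14×4 by 4×3 → 14×3, cost 14·4·3 = 168; (M1·(M2·M3)): 9×14 by 14×3 → 9×3, cost 9·14·3 = 378; cumulative 546; (M4·M5): 3×14 by 14×8 → 3×8, cost 3·14·8 = 336; ((M1·(M2·M3))·(M4·M5)): 9×3 by 3×8 → 9×8, cost 9·3·8 = 216; cumulative 1098. Total 1098.
Difference: |2072 − 1098| = 974.

974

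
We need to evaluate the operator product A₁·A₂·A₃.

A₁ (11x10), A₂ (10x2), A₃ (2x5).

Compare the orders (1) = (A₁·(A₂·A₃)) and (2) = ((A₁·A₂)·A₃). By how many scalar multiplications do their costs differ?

Order (1) = (A₁·(A₂·A₃)): (A₂·A₃): 10×2 by 2×5 → 10×5, cost 10·2·5 = 100; (A₁·(A₂·A₃)): 11×10 by 10×5 → 11×5, cost 11·10·5 = 550; cumulative 650. Total 650.
Order (2) = ((A₁·A₂)·A₃): (A₁·A₂): 11×10 by 10×2 → 11×2, cost 11·10·2 = 220; ((A₁·A₂)·A₃): 11×2 by 2×5 → 11×5, cost 11·2·5 = 110; cumulative 330. Total 330.
Difference: |650 − 330| = 320.

320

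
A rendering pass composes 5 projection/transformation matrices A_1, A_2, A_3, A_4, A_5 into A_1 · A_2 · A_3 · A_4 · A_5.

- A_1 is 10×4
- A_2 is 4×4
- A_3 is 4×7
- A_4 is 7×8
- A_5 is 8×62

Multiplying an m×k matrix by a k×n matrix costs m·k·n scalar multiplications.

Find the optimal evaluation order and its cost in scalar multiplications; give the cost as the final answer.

4800

Adjacent pairs: A_1A_2 = 10·4·4 = 160; A_2A_3 = 4·4·7 = 112; A_3A_4 = 4·7·8 = 224; A_4A_5 = 7·8·62 = 3472.
Length 3: A_1..A_3: k=1: 0+112+10·4·7=392; k=2: 160+0+10·4·7=440 → min 392 | A_2..A_4: k=2: 0+224+4·4·8=352; k=3: 112+0+4·7·8=336 → min 336 | A_3..A_5: k=3: 0+3472+4·7·62=5208; k=4: 224+0+4·8·62=2208 → min 2208.
Length 4: A_1..A_4: k=1: 0+336+10·4·8=656; k=2: 160+224+10·4·8=704; k=3: 392+0+10·7·8=952 → min 656 | A_2..A_5: k=2: 0+2208+4·4·62=3200; k=3: 112+3472+4·7·62=5320; k=4: 336+0+4·8·62=2320 → min 2320.
Length 5: A_1..A_5: k=1: 0+2320+10·4·62=4800; k=2: 160+2208+10·4·62=4848; k=3: 392+3472+10·7·62=8204; k=4: 656+0+10·8·62=5616 → min 4800.
Optimal parenthesization: (A_1 · (((A_2 · A_3) · A_4) · A_5)) with cost 4800.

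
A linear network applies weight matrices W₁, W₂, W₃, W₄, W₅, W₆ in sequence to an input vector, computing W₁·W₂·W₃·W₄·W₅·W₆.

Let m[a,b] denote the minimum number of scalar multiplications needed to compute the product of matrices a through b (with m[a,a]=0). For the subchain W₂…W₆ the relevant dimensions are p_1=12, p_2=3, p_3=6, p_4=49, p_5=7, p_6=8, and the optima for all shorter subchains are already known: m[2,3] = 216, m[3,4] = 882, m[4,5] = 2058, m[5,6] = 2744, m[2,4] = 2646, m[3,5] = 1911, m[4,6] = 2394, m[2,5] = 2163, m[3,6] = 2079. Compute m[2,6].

2367

m[2,6] = min over k∈[2,5] of m[2,k]+m[k+1,6]+p_{1}·p_k·p_{6}.
k=2: 0 + 2079 + 12·3·8 = 2367; k=3: 216 + 2394 + 12·6·8 = 3186; k=4: 2646 + 2744 + 12·49·8 = 10094; k=5: 2163 + 0 + 12·7·8 = 2835.
Minimum: 2367 at k=2.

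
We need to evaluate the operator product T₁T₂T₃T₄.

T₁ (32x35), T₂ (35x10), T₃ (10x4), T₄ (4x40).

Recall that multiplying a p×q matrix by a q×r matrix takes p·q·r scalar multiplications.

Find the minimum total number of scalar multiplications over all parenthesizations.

11000

Adjacent pairs: T₁T₂ = 32·35·10 = 11200; T₂T₃ = 35·10·4 = 1400; T₃T₄ = 10·4·40 = 1600.
Length 3: T₁..T₃: k=1: 0+1400+32·35·4=5880; k=2: 11200+0+32·10·4=12480 → min 5880 | T₂..T₄: k=2: 0+1600+35·10·40=15600; k=3: 1400+0+35·4·40=7000 → min 7000.
Length 4: T₁..T₄: k=1: 0+7000+32·35·40=51800; k=2: 11200+1600+32·10·40=25600; k=3: 5880+0+32·4·40=11000 → min 11000.
Optimal order: ((T₁(T₂T₃))T₄) with cost 11000.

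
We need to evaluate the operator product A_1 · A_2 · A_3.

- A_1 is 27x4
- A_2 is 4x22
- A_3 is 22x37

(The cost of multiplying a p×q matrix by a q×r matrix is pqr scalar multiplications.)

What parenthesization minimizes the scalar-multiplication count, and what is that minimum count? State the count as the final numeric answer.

7252

(A_1 · (A_2 · A_3)): cost 7252.
((A_1 · A_2) · A_3): cost 24354.
Optimal: (A_1 · (A_2 · A_3)) with cost 7252.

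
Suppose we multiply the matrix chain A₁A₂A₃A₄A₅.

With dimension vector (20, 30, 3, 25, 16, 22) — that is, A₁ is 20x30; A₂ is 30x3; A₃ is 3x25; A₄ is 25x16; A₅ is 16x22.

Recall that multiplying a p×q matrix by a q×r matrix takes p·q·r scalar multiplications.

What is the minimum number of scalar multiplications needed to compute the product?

Adjacent pairs: A₁A₂ = 20·30·3 = 1800; A₂A₃ = 30·3·25 = 2250; A₃A₄ = 3·25·16 = 1200; A₄A₅ = 25·16·22 = 8800.
Length 3: A₁..A₃: k=1: 0+2250+20·30·25=17250; k=2: 1800+0+20·3·25=3300 → min 3300 | A₂..A₄: k=2: 0+1200+30·3·16=2640; k=3: 2250+0+30·25·16=14250 → min 2640 | A₃..A₅: k=3: 0+8800+3·25·22=10450; k=4: 1200+0+3·16·22=2256 → min 2256.
Length 4: A₁..A₄: k=1: 0+2640+20·30·16=12240; k=2: 1800+1200+20·3·16=3960; k=3: 3300+0+20·25·16=11300 → min 3960 | A₂..A₅: k=2: 0+2256+30·3·22=4236; k=3: 2250+8800+30·25·22=27550; k=4: 2640+0+30·16·22=13200 → min 4236.
Length 5: A₁..A₅: k=1: 0+4236+20·30·22=17436; k=2: 1800+2256+20·3·22=5376; k=3: 3300+8800+20·25·22=23100; k=4: 3960+0+20·16·22=11000 → min 5376.
Optimal order: ((A₁A₂)((A₃A₄)A₅)) with cost 5376.

5376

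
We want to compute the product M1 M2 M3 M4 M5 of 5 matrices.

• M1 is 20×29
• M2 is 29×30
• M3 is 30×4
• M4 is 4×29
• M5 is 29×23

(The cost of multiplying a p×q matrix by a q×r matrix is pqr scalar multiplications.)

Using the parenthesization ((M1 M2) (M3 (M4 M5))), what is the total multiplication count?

36628

(M1 M2): 20×29 by 29×30 → 20×30, cost 20·29·30 = 17400
(M4 M5): 4×29 by 29×23 → 4×23, cost 4·29·23 = 2668
(M3 (M4 M5)): 30×4 by 4×23 → 30×23, cost 30·4·23 = 2760; cumulative 5428
((M1 M2) (M3 (M4 M5))): 20×30 by 30×23 → 20×23, cost 20·30·23 = 13800; cumulative 36628
Total: 36628 scalar multiplications.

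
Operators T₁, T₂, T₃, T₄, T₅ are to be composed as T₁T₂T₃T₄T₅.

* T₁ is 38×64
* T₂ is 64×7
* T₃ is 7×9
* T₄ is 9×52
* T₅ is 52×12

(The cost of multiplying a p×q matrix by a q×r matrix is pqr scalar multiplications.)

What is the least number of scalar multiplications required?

26588

Adjacent pairs: T₁T₂ = 38·64·7 = 17024; T₂T₃ = 64·7·9 = 4032; T₃T₄ = 7·9·52 = 3276; T₄T₅ = 9·52·12 = 5616.
Length 3: T₁..T₃: k=1: 0+4032+38·64·9=25920; k=2: 17024+0+38·7·9=19418 → min 19418 | T₂..T₄: k=2: 0+3276+64·7·52=26572; k=3: 4032+0+64·9·52=33984 → min 26572 | T₃..T₅: k=3: 0+5616+7·9·12=6372; k=4: 3276+0+7·52·12=7644 → min 6372.
Length 4: T₁..T₄: k=1: 0+26572+38·64·52=153036; k=2: 17024+3276+38·7·52=34132; k=3: 19418+0+38·9·52=37202 → min 34132 | T₂..T₅: k=2: 0+6372+64·7·12=11748; k=3: 4032+5616+64·9·12=16560; k=4: 26572+0+64·52·12=66508 → min 11748.
Length 5: T₁..T₅: k=1: 0+11748+38·64·12=40932; k=2: 17024+6372+38·7·12=26588; k=3: 19418+5616+38·9·12=29138; k=4: 34132+0+38·52·12=57844 → min 26588.
Optimal order: ((T₁T₂)(T₃(T₄T₅))) with cost 26588.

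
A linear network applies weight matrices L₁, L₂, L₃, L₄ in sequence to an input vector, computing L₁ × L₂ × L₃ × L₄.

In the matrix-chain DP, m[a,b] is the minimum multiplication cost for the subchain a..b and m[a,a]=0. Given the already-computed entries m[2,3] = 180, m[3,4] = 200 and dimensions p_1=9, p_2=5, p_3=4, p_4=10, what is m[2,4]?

540

m[2,4] = min over k∈[2,3] of m[2,k]+m[k+1,4]+p_{1}·p_k·p_{4}.
k=2: 0 + 200 + 9·5·10 = 650; k=3: 180 + 0 + 9·4·10 = 540.
Minimum: 540 at k=3.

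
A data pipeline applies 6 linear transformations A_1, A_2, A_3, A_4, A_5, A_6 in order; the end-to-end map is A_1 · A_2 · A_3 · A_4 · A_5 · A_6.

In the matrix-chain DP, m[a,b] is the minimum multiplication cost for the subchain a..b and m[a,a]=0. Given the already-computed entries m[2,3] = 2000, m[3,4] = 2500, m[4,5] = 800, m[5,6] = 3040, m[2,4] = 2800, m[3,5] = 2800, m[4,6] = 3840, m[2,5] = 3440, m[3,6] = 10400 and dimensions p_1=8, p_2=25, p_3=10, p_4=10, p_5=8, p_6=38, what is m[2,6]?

m[2,6] = min over k∈[2,5] of m[2,k]+m[k+1,6]+p_{1}·p_k·p_{6}.
k=2: 0 + 10400 + 8·25·38 = 18000; k=3: 2000 + 3840 + 8·10·38 = 8880; k=4: 2800 + 3040 + 8·10·38 = 8880; k=5: 3440 + 0 + 8·8·38 = 5872.
Minimum: 5872 at k=5.

5872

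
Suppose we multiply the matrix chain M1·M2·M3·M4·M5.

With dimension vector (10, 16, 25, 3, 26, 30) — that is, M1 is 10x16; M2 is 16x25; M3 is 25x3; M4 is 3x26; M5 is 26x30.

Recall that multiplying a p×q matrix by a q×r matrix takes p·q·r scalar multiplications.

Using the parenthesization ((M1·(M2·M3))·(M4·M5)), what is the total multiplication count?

4920

(M2·M3): 16×25 by 25×3 → 16×3, cost 16·25·3 = 1200
(M1·(M2·M3)): 10×16 by 16×3 → 10×3, cost 10·16·3 = 480; cumulative 1680
(M4·M5): 3×26 by 26×30 → 3×30, cost 3·26·30 = 2340
((M1·(M2·M3))·(M4·M5)): 10×3 by 3×30 → 10×30, cost 10·3·30 = 900; cumulative 4920
Total: 4920 scalar multiplications.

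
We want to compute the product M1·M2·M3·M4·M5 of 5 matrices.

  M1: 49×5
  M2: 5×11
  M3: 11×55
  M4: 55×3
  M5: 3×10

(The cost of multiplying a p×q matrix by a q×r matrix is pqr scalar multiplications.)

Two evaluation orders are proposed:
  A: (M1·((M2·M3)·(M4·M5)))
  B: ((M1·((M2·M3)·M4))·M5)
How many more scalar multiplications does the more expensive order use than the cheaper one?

Order A = (M1·((M2·M3)·(M4·M5))): (M2·M3): 5×11 by 11×55 → 5×55, cost 5·11·55 = 3025; (M4·M5): 55×3 by 3×10 → 55×10, cost 55·3·10 = 1650; ((M2·M3)·(M4·M5)): 5×55 by 55×10 → 5×10, cost 5·55·10 = 2750; cumulative 7425; (M1·((M2·M3)·(M4·M5))): 49×5 by 5×10 → 49×10, cost 49·5·10 = 2450; cumulative 9875. Total 9875.
Order B = ((M1·((M2·M3)·M4))·M5): (M2·M3): 5×11 by 11×55 → 5×55, cost 5·11·55 = 3025; ((M2·M3)·M4): 5×55 by 55×3 → 5×3, cost 5·55·3 = 825; cumulative 3850; (M1·((M2·M3)·M4)): 49×5 by 5×3 → 49×3, cost 49·5·3 = 735; cumulative 4585; ((M1·((M2·M3)·M4))·M5): 49×3 by 3×10 → 49×10, cost 49·3·10 = 1470; cumulative 6055. Total 6055.
Difference: |9875 − 6055| = 3820.

3820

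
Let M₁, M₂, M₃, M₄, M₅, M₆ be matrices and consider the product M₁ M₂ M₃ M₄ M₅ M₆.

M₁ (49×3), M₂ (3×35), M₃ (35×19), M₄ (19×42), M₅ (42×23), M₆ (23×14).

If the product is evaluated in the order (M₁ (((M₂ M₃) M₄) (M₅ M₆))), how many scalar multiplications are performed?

(M₂ M₃): 3×35 by 35×19 → 3×19, cost 3·35·19 = 1995
((M₂ M₃) M₄): 3×19 by 19×42 → 3×42, cost 3·19·42 = 2394; cumulative 4389
(M₅ M₆): 42×23 by 23×14 → 42×14, cost 42·23·14 = 13524
(((M₂ M₃) M₄) (M₅ M₆)): 3×42 by 42×14 → 3×14, cost 3·42·14 = 1764; cumulative 19677
(M₁ (((M₂ M₃) M₄) (M₅ M₆))): 49×3 by 3×14 → 49×14, cost 49·3·14 = 2058; cumulative 21735
Total: 21735 scalar multiplications.

21735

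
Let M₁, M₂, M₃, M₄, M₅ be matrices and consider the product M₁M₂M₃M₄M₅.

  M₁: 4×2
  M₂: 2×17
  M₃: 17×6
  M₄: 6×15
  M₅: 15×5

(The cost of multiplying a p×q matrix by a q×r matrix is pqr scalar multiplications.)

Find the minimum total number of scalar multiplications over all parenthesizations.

Adjacent pairs: M₁M₂ = 4·2·17 = 136; M₂M₃ = 2·17·6 = 204; M₃M₄ = 17·6·15 = 1530; M₄M₅ = 6·15·5 = 450.
Length 3: M₁..M₃: k=1: 0+204+4·2·6=252; k=2: 136+0+4·17·6=544 → min 252 | M₂..M₄: k=2: 0+1530+2·17·15=2040; k=3: 204+0+2·6·15=384 → min 384 | M₃..M₅: k=3: 0+450+17·6·5=960; k=4: 1530+0+17·15·5=2805 → min 960.
Length 4: M₁..M₄: k=1: 0+384+4·2·15=504; k=2: 136+1530+4·17·15=2686; k=3: 252+0+4·6·15=612 → min 504 | M₂..M₅: k=2: 0+960+2·17·5=1130; k=3: 204+450+2·6·5=714; k=4: 384+0+2·15·5=534 → min 534.
Length 5: M₁..M₅: k=1: 0+534+4·2·5=574; k=2: 136+960+4·17·5=1436; k=3: 252+450+4·6·5=822; k=4: 504+0+4·15·5=804 → min 574.
Optimal order: (M₁(((M₂M₃)M₄)M₅)) with cost 574.

574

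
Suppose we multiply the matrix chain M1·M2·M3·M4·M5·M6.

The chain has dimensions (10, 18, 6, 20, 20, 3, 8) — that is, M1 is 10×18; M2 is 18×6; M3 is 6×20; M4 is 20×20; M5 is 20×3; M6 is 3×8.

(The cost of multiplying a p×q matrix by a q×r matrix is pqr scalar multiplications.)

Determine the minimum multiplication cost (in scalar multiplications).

2664

Adjacent pairs: M1M2 = 10·18·6 = 1080; M2M3 = 18·6·20 = 2160; M3M4 = 6·20·20 = 2400; M4M5 = 20·20·3 = 1200; M5M6 = 20·3·8 = 480.
Length 3: M1..M3: k=1: 0+2160+10·18·20=5760; k=2: 1080+0+10·6·20=2280 → min 2280 | M2..M4: k=2: 0+2400+18·6·20=4560; k=3: 2160+0+18·20·20=9360 → min 4560 | M3..M5: k=3: 0+1200+6·20·3=1560; k=4: 2400+0+6·20·3=2760 → min 1560 | M4..M6: k=4: 0+480+20·20·8=3680; k=5: 1200+0+20·3·8=1680 → min 1680.
Length 4: M1..M4: k=1: 0+4560+10·18·20=8160; k=2: 1080+2400+10·6·20=4680; k=3: 2280+0+10·20·20=6280 → min 4680 | M2..M5: k=2: 0+1560+18·6·3=1884; k=3: 2160+1200+18·20·3=4440; k=4: 4560+0+18·20·3=5640 → min 1884 | M3..M6: k=3: 0+1680+6·20·8=2640; k=4: 2400+480+6·20·8=3840; k=5: 1560+0+6·3·8=1704 → min 1704.
Length 5: M1..M5: k=1: 0+1884+10·18·3=2424; k=2: 1080+1560+10·6·3=2820; k=3: 2280+1200+10·20·3=4080; k=4: 4680+0+10·20·3=5280 → min 2424 | M2..M6: k=2: 0+1704+18·6·8=2568; k=3: 2160+1680+18·20·8=6720; k=4: 4560+480+18·20·8=7920; k=5: 1884+0+18·3·8=2316 → min 2316.
Length 6: M1..M6: k=1: 0+2316+10·18·8=3756; k=2: 1080+1704+10·6·8=3264; k=3: 2280+1680+10·20·8=5560; k=4: 4680+480+10·20·8=6760; k=5: 2424+0+10·3·8=2664 → min 2664.
Optimal order: ((M1·(M2·(M3·(M4·M5))))·M6) with cost 2664.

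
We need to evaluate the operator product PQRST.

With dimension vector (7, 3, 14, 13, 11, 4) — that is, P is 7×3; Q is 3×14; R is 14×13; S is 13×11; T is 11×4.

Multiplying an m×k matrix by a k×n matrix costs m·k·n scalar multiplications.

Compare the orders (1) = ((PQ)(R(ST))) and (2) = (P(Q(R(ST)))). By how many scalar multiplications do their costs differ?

434

Order (1) = ((PQ)(R(ST))): (PQ): 7×3 by 3×14 → 7×14, cost 7·3·14 = 294; (ST): 13×11 by 11×4 → 13×4, cost 13·11·4 = 572; (R(ST)): 14×13 by 13×4 → 14×4, cost 14·13·4 = 728; cumulative 1300; ((PQ)(R(ST))): 7×14 by 14×4 → 7×4, cost 7·14·4 = 392; cumulative 1986. Total 1986.
Order (2) = (P(Q(R(ST)))): (ST): 13×11 by 11×4 → 13×4, cost 13·11·4 = 572; (R(ST)): 14×13 by 13×4 → 14×4, cost 14·13·4 = 728; cumulative 1300; (Q(R(ST))): 3×14 by 14×4 → 3×4, cost 3·14·4 = 168; cumulative 1468; (P(Q(R(ST)))): 7×3 by 3×4 → 7×4, cost 7·3·4 = 84; cumulative 1552. Total 1552.
Difference: |1986 − 1552| = 434.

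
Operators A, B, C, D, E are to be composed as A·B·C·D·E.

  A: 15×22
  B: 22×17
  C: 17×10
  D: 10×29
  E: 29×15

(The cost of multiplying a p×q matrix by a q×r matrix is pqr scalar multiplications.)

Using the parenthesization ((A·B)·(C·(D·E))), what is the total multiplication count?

(A·B): 15×22 by 22×17 → 15×17, cost 15·22·17 = 5610
(D·E): 10×29 by 29×15 → 10×15, cost 10·29·15 = 4350
(C·(D·E)): 17×10 by 10×15 → 17×15, cost 17·10·15 = 2550; cumulative 6900
((A·B)·(C·(D·E))): 15×17 by 17×15 → 15×15, cost 15·17·15 = 3825; cumulative 16335
Total: 16335 scalar multiplications.

16335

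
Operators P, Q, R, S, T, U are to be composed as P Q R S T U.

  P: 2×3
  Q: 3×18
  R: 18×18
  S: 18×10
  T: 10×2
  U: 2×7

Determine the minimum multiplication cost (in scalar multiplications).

1156

Adjacent pairs: PQ = 2·3·18 = 108; QR = 3·18·18 = 972; RS = 18·18·10 = 3240; ST = 18·10·2 = 360; TU = 10·2·7 = 140.
Length 3: P..R: k=1: 0+972+2·3·18=1080; k=2: 108+0+2·18·18=756 → min 756 | Q..S: k=2: 0+3240+3·18·10=3780; k=3: 972+0+3·18·10=1512 → min 1512 | R..T: k=3: 0+360+18·18·2=1008; k=4: 3240+0+18·10·2=3600 → min 1008 | S..U: k=4: 0+140+18·10·7=1400; k=5: 360+0+18·2·7=612 → min 612.
Length 4: P..S: k=1: 0+1512+2·3·10=1572; k=2: 108+3240+2·18·10=3708; k=3: 756+0+2·18·10=1116 → min 1116 | Q..T: k=2: 0+1008+3·18·2=1116; k=3: 972+360+3·18·2=1440; k=4: 1512+0+3·10·2=1572 → min 1116 | R..U: k=3: 0+612+18·18·7=2880; k=4: 3240+140+18·10·7=4640; k=5: 1008+0+18·2·7=1260 → min 1260.
Length 5: P..T: k=1: 0+1116+2·3·2=1128; k=2: 108+1008+2·18·2=1188; k=3: 756+360+2·18·2=1188; k=4: 1116+0+2·10·2=1156 → min 1128 | Q..U: k=2: 0+1260+3·18·7=1638; k=3: 972+612+3·18·7=1962; k=4: 1512+140+3·10·7=1862; k=5: 1116+0+3·2·7=1158 → min 1158.
Length 6: P..U: k=1: 0+1158+2·3·7=1200; k=2: 108+1260+2·18·7=1620; k=3: 756+612+2·18·7=1620; k=4: 1116+140+2·10·7=1396; k=5: 1128+0+2·2·7=1156 → min 1156.
Optimal order: ((P (Q (R (S T)))) U) with cost 1156.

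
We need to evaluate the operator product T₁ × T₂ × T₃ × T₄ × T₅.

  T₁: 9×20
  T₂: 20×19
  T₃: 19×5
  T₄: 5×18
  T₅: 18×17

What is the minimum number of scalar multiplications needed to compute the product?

5095

Adjacent pairs: T₁T₂ = 9·20·19 = 3420; T₂T₃ = 20·19·5 = 1900; T₃T₄ = 19·5·18 = 1710; T₄T₅ = 5·18·17 = 1530.
Length 3: T₁..T₃: k=1: 0+1900+9·20·5=2800; k=2: 3420+0+9·19·5=4275 → min 2800 | T₂..T₄: k=2: 0+1710+20·19·18=8550; k=3: 1900+0+20·5·18=3700 → min 3700 | T₃..T₅: k=3: 0+1530+19·5·17=3145; k=4: 1710+0+19·18·17=7524 → min 3145.
Length 4: T₁..T₄: k=1: 0+3700+9·20·18=6940; k=2: 3420+1710+9·19·18=8208; k=3: 2800+0+9·5·18=3610 → min 3610 | T₂..T₅: k=2: 0+3145+20·19·17=9605; k=3: 1900+1530+20·5·17=5130; k=4: 3700+0+20·18·17=9820 → min 5130.
Length 5: T₁..T₅: k=1: 0+5130+9·20·17=8190; k=2: 3420+3145+9·19·17=9472; k=3: 2800+1530+9·5·17=5095; k=4: 3610+0+9·18·17=6364 → min 5095.
Optimal order: ((T₁ × (T₂ × T₃)) × (T₄ × T₅)) with cost 5095.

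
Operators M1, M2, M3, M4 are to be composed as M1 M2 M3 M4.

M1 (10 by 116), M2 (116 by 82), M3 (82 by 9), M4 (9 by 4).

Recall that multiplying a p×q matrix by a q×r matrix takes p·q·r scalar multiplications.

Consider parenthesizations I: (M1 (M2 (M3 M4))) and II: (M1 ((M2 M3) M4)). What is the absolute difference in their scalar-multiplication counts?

Order I = (M1 (M2 (M3 M4))): (M3 M4): 82×9 by 9×4 → 82×4, cost 82·9·4 = 2952; (M2 (M3 M4)): 116×82 by 82×4 → 116×4, cost 116·82·4 = 38048; cumulative 41000; (M1 (M2 (M3 M4))): 10×116 by 116×4 → 10×4, cost 10·116·4 = 4640; cumulative 45640. Total 45640.
Order II = (M1 ((M2 M3) M4)): (M2 M3): 116×82 by 82×9 → 116×9, cost 116·82·9 = 85608; ((M2 M3) M4): 116×9 by 9×4 → 116×4, cost 116·9·4 = 4176; cumulative 89784; (M1 ((M2 M3) M4)): 10×116 by 116×4 → 10×4, cost 10·116·4 = 4640; cumulative 94424. Total 94424.
Difference: |45640 − 94424| = 48784.

48784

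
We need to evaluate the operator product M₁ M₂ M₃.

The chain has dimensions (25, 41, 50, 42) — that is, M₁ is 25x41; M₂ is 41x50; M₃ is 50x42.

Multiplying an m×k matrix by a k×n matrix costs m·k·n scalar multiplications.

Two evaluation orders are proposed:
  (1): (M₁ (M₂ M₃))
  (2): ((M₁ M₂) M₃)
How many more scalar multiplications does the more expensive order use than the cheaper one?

25400

Order (1) = (M₁ (M₂ M₃)): (M₂ M₃): 41×50 by 50×42 → 41×42, cost 41·50·42 = 86100; (M₁ (M₂ M₃)): 25×41 by 41×42 → 25×42, cost 25·41·42 = 43050; cumulative 129150. Total 129150.
Order (2) = ((M₁ M₂) M₃): (M₁ M₂): 25×41 by 41×50 → 25×50, cost 25·41·50 = 51250; ((M₁ M₂) M₃): 25×50 by 50×42 → 25×42, cost 25·50·42 = 52500; cumulative 103750. Total 103750.
Difference: |129150 − 103750| = 25400.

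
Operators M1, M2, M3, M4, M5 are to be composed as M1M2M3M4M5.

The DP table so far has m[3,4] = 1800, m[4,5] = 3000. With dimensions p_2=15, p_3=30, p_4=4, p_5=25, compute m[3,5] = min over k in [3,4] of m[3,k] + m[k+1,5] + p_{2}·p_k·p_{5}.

m[3,5] = min over k∈[3,4] of m[3,k]+m[k+1,5]+p_{2}·p_k·p_{5}.
k=3: 0 + 3000 + 15·30·25 = 14250; k=4: 1800 + 0 + 15·4·25 = 3300.
Minimum: 3300 at k=4.

3300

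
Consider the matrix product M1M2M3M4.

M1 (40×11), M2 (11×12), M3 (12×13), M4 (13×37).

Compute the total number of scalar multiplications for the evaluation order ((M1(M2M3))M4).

(M2M3): 11×12 by 12×13 → 11×13, cost 11·12·13 = 1716
(M1(M2M3)): 40×11 by 11×13 → 40×13, cost 40·11·13 = 5720; cumulative 7436
((M1(M2M3))M4): 40×13 by 13×37 → 40×37, cost 40·13·37 = 19240; cumulative 26676
Total: 26676 scalar multiplications.

26676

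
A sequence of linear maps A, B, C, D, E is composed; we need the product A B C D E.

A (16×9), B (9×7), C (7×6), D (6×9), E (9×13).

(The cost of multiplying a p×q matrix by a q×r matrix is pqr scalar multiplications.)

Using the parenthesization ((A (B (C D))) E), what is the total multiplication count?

(C D): 7×6 by 6×9 → 7×9, cost 7·6·9 = 378
(B (C D)): 9×7 by 7×9 → 9×9, cost 9·7·9 = 567; cumulative 945
(A (B (C D))): 16×9 by 9×9 → 16×9, cost 16·9·9 = 1296; cumulative 2241
((A (B (C D))) E): 16×9 by 9×13 → 16×13, cost 16·9·13 = 1872; cumulative 4113
Total: 4113 scalar multiplications.

4113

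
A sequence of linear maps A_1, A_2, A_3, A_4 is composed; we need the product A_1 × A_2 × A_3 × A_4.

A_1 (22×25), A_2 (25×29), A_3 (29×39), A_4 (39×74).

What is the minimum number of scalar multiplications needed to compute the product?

104324

Adjacent pairs: A_1A_2 = 22·25·29 = 15950; A_2A_3 = 25·29·39 = 28275; A_3A_4 = 29·39·74 = 83694.
Length 3: A_1..A_3: k=1: 0+28275+22·25·39=49725; k=2: 15950+0+22·29·39=40832 → min 40832 | A_2..A_4: k=2: 0+83694+25·29·74=137344; k=3: 28275+0+25·39·74=100425 → min 100425.
Length 4: A_1..A_4: k=1: 0+100425+22·25·74=141125; k=2: 15950+83694+22·29·74=146856; k=3: 40832+0+22·39·74=104324 → min 104324.
Optimal order: (((A_1 × A_2) × A_3) × A_4) with cost 104324.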